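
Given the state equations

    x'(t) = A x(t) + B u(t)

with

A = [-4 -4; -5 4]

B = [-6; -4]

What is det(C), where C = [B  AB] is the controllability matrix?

AB = [[40], [14]]
Controllability matrix C = [B  AB] = [[-6, 40], [-4, 14]]
det(C) = (-6)·14 - 40·(-4) = -84 - (-160) = 76
Since det(C) ≠ 0, rank(C) = 2 and the system is completely controllable.

76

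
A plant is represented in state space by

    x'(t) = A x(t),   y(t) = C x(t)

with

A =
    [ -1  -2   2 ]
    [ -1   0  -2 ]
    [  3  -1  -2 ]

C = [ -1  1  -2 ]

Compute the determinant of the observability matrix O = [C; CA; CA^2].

CA = [[-6, 4, 0]]
CA^2 = [[2, 12, -20]]
Observability matrix O = [C; CA; CA^2] = [[-1, 1, -2], [-6, 4, 0], [2, 12, -20]]
Expanding along the first row, det(O) = (-1)·(4·(-20) - 0·12) - 1·((-6)·(-20) - 0·2) + (-2)·((-6)·12 - 4·2) = (-1)·(-80) - 1·120 + (-2)·(-80) = 120
Since det(O) ≠ 0, rank(O) = 3 and the system is completely observable.

120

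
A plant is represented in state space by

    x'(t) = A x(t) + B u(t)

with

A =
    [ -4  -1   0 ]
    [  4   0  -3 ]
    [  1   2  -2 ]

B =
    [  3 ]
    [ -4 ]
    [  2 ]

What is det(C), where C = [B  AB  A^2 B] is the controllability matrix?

261

AB = [[-8], [6], [-9]]
A^2B = [[26], [-5], [22]]
Controllability matrix C = [B  AB  A^2B] = [[3, -8, 26], [-4, 6, -5], [2, -9, 22]]
Expanding along the first row, det(C) = 3·(6·22 - (-5)·(-9)) - (-8)·((-4)·22 - (-5)·2) + 26·((-4)·(-9) - 6·2) = 3·87 - (-8)·(-78) + 26·24 = 261
Since det(C) ≠ 0, rank(C) = 3 and the system is completely controllable.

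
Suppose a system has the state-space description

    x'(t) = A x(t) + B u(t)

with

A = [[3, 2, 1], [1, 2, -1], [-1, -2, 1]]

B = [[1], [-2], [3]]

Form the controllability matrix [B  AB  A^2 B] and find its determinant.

-32

AB = [[2], [-6], [6]]
A^2B = [[0], [-16], [16]]
Controllability matrix C = [B  AB  A^2B] = [[1, 2, 0], [-2, -6, -16], [3, 6, 16]]
Expanding along the first row, det(C) = 1·((-6)·16 - (-16)·6) - 2·((-2)·16 - (-16)·3) + 0·((-2)·6 - (-6)·3) = 1·0 - 2·16 + 0·6 = -32
Since det(C) ≠ 0, rank(C) = 3 and the system is completely controllable.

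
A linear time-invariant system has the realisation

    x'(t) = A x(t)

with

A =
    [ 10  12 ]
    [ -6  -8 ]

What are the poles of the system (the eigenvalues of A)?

-2, 4

det(sI - A) = s^2 - (tr A)s + det A, with tr A = 10 + (-8) = 2 and det A = 10·(-8) - 12·(-6) = -80 - (-72) = -8.
So p(s) = det(sI - A) = s^2 - 2s - 8.
Factor s^2 - 2s - 8: two numbers with sum 2 and product -8 are 4 and -2, so s^2 - 2s - 8 = (s - 4)(s + 2).
Hence p(s) = (s - 4) (s + 2), with roots -2, 4.
At least one eigenvalue has non-negative real part, so the system is not asymptotically stable.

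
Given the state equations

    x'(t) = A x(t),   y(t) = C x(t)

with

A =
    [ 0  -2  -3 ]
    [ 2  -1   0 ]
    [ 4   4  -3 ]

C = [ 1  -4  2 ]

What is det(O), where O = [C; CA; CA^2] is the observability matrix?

CA = [[0, 10, -9]]
CA^2 = [[-16, -46, 27]]
Observability matrix O = [C; CA; CA^2] = [[1, -4, 2], [0, 10, -9], [-16, -46, 27]]
Expanding along the first row, det(O) = 1·(10·27 - (-9)·(-46)) - (-4)·(0·27 - (-9)·(-16)) + 2·(0·(-46) - 10·(-16)) = 1·(-144) - (-4)·(-144) + 2·160 = -400
Since det(O) ≠ 0, rank(O) = 3 and the system is completely observable.

-400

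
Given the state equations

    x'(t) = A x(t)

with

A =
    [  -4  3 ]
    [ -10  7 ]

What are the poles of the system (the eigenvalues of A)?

det(sI - A) = s^2 - (tr A)s + det A, with tr A = (-4) + 7 = 3 and det A = (-4)·7 - 3·(-10) = -28 - (-30) = 2.
So p(s) = det(sI - A) = s^2 - 3s + 2.
Factor s^2 - 3s + 2: two numbers with sum 3 and product 2 are 2 and 1, so s^2 - 3s + 2 = (s - 2)(s - 1).
Hence p(s) = (s - 2) (s - 1), with roots 1, 2.
At least one eigenvalue has non-negative real part, so the system is not asymptotically stable.

1, 2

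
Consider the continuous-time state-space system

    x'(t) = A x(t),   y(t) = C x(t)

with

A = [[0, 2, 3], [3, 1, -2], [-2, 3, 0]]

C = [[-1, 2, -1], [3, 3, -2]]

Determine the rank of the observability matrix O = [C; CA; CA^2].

3

CA = [[8, -3, -7], [13, 3, 3]]
CA^2 = [[5, -8, 30], [3, 38, 33]]
Observability matrix O = [C; CA; CA^2] = [[-1, 2, -1], [3, 3, -2], [8, -3, -7], [13, 3, 3], [5, -8, 30], [3, 38, 33]]
Take the 3×3 submatrix of O formed by rows 1, 2, 3: [[-1, 2, -1], [3, 3, -2], [8, -3, -7]]. Its determinant is (-1)·(3·(-7) - (-2)·(-3)) - 2·(3·(-7) - (-2)·8) + (-1)·(3·(-3) - 3·8) = (-1)·(-27) - 2·(-5) + (-1)·(-33) = 70 ≠ 0.
So rank(O) ≥ 3; since O has 3 columns, rank(O) = 3.
rank(O) = 3 = n, so the pair (A, C) is completely observable.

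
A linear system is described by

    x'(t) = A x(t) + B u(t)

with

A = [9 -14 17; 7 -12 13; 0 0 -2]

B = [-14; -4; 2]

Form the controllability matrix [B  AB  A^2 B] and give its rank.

2

AB = [[-36], [-24], [-4]]
A^2B = [[-56], [-16], [8]]
Controllability matrix C = [B  AB  A^2B] = [[-14, -36, -56], [-4, -24, -16], [2, -4, 8]]
The rows r1, r2, r3 of C are linearly dependent: r1 - 2·r2 + 3·r3 = 0 (check each entry), so rank(C) ≤ 2.
The 2×2 minor from rows 1, 2, columns 1, 2 is (-14)·(-24) - (-36)·(-4) = 336 - 144 = 192 ≠ 0, so rank(C) = 2.
rank(C) = 2 < n = 3, so the pair (A, B) is not completely controllable.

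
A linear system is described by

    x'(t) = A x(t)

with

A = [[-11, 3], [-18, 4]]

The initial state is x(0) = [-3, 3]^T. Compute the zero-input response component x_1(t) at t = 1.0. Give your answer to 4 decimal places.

det(sI - A) = s^2 - (tr A)s + det A, with tr A = (-11) + 4 = -7 and det A = (-11)·4 - 3·(-18) = -44 - (-54) = 10.
So p(s) = det(sI - A) = s^2 + 7s + 10.
Factor s^2 + 7s + 10: two numbers with sum -7 and product 10 are -2 and -5, so s^2 + 7s + 10 = (s + 2)(s + 5).
Hence p(s) = (s + 2) (s + 5), with roots -5, -2.
The eigenvalues -5, -2 are distinct and real, so A is diagonalisable and x(t) = e^{At} x(0) = V diag(e^{λ_i t}) V^{-1} x(0), where the columns of V are the eigenvectors.
λ = -5: A - (-5)I = [[-6, 3], [-18, 9]]. Row 1 gives (-6)·v1 + 3·v2 = 0, so take v_1 = [1, 2]^T.
λ = -2: A - (-2)I = [[-9, 3], [-18, 6]]. Row 1 gives (-9)·v1 + 3·v2 = 0, so take v_2 = [-1, -3]^T.
V = [v_1 v_2] = [[1, -1], [2, -3]] has det V = -1, so V^{-1} = adj(V)/det V = [[3, -1], [2, -1]].
Modal coordinates z(0) = V^{-1} x(0): 3·(-3) + (-1)·3 = -12; 2·(-3) + (-1)·3 = -9; so z(0) = [-12, -9]^T.
x_1(t) = Σ_i (v_i)_1 · z_i(0) · e^{λ_i t} (row 1 of V times the modal terms).
x_1(1.0) = 1·(-12)·e^{-5·1.0} + (-1)·(-9)·e^{-2·1.0} = (-12)·0.006738 + 9·0.135335 = 1.1372.

1.1372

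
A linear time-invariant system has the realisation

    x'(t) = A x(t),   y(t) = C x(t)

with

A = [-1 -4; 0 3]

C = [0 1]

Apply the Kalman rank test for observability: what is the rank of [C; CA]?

CA = [[0, 3]]
Observability matrix O = [C; CA] = [[0, 1], [0, 3]]
Every row of O is a scalar multiple of row 1 = [0, 1] (multipliers 1, 3), so the rows span a one-dimensional space.
O ≠ 0, hence rank(O) = 1.
rank(O) = 1 < n = 2, so the pair (A, C) is not completely observable.

1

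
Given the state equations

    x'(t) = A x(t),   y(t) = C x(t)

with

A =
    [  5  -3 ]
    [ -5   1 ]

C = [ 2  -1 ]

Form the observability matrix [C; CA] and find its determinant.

1

CA = [[15, -7]]
Observability matrix O = [C; CA] = [[2, -1], [15, -7]]
det(O) = 2·(-7) - (-1)·15 = -14 - (-15) = 1
Since det(O) ≠ 0, rank(O) = 2 and the system is completely observable.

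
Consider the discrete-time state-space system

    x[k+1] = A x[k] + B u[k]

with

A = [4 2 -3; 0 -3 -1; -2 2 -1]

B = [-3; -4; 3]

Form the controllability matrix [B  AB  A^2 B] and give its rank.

AB = [[-29], [9], [-5]]
A^2B = [[-83], [-22], [81]]
Controllability matrix C = [B  AB  A^2B] = [[-3, -29, -83], [-4, 9, -22], [3, -5, 81]]
det(C) = (-3)·(9·81 - (-22)·(-5)) - (-29)·((-4)·81 - (-22)·3) + (-83)·((-4)·(-5) - 9·3) = (-3)·619 - (-29)·(-258) + (-83)·(-7) = -8758 ≠ 0, so rank(C) = 3.
rank(C) = 3 = n, so the pair (A, B) is completely controllable.

3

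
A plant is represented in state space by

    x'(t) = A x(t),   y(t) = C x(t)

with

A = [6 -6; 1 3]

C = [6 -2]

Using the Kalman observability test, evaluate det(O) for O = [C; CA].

-184

CA = [[34, -42]]
Observability matrix O = [C; CA] = [[6, -2], [34, -42]]
det(O) = 6·(-42) - (-2)·34 = -252 - (-68) = -184
Since det(O) ≠ 0, rank(O) = 2 and the system is completely observable.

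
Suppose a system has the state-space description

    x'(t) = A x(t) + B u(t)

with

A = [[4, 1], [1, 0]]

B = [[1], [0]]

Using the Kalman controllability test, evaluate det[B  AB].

AB = [[4], [1]]
Controllability matrix C = [B  AB] = [[1, 4], [0, 1]]
det(C) = 1·1 - 4·0 = 1 - 0 = 1
Since det(C) ≠ 0, rank(C) = 2 and the system is completely controllable.

1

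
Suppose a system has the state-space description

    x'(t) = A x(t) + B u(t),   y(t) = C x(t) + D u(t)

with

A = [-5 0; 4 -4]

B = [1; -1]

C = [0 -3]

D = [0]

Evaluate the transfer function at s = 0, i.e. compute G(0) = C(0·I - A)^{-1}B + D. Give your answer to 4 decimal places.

0.1500

G(0) = C(-A)^{-1}B + D = -C A^{-1} B + D.
det A = 20, so A^{-1} = (1/20)·adj(A) = [[-1/5, 0], [-1/5, -1/4]]
A^{-1} B = [-1/5, 1/20]^T
C A^{-1} B = -3/20
G(0) = D - C A^{-1} B = 0 - (-3/20) = 3/20 ≈ 0.1500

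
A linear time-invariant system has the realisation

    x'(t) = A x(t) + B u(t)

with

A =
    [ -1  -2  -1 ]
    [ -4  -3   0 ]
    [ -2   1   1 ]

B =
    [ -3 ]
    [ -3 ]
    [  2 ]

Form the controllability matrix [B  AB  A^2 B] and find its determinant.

AB = [[7], [21], [5]]
A^2B = [[-54], [-91], [12]]
Controllability matrix C = [B  AB  A^2B] = [[-3, 7, -54], [-3, 21, -91], [2, 5, 12]]
Expanding along the first row, det(C) = (-3)·(21·12 - (-91)·5) - 7·((-3)·12 - (-91)·2) + (-54)·((-3)·5 - 21·2) = (-3)·707 - 7·146 + (-54)·(-57) = -65
Since det(C) ≠ 0, rank(C) = 3 and the system is completely controllable.

-65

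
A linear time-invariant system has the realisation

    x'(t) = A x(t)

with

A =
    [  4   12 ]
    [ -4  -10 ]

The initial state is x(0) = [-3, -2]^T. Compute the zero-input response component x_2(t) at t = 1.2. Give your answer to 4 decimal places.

0.9734

det(sI - A) = s^2 - (tr A)s + det A, with tr A = 4 + (-10) = -6 and det A = 4·(-10) - 12·(-4) = -40 - (-48) = 8.
So p(s) = det(sI - A) = s^2 + 6s + 8.
Factor s^2 + 6s + 8: two numbers with sum -6 and product 8 are -2 and -4, so s^2 + 6s + 8 = (s + 2)(s + 4).
Hence p(s) = (s + 2) (s + 4), with roots -4, -2.
The eigenvalues -4, -2 are distinct and real, so A is diagonalisable and x(t) = e^{At} x(0) = V diag(e^{λ_i t}) V^{-1} x(0), where the columns of V are the eigenvectors.
λ = -4: A - (-4)I = [[8, 12], [-4, -6]]. Row 1 gives 8·v1 + 12·v2 = 0, so take v_1 = [-3, 2]^T.
λ = -2: A - (-2)I = [[6, 12], [-4, -8]]. Row 1 gives 6·v1 + 12·v2 = 0, so take v_2 = [-2, 1]^T.
V = [v_1 v_2] = [[-3, -2], [2, 1]] has det V = 1, so V^{-1} = adj(V)/det V = [[1, 2], [-2, -3]].
Modal coordinates z(0) = V^{-1} x(0): 1·(-3) + 2·(-2) = -7; (-2)·(-3) + (-3)·(-2) = 12; so z(0) = [-7, 12]^T.
x_2(t) = Σ_i (v_i)_2 · z_i(0) · e^{λ_i t} (row 2 of V times the modal terms).
x_2(1.2) = 2·(-7)·e^{-4·1.2} + 1·12·e^{-2·1.2} = (-14)·0.008230 + 12·0.090718 = 0.9734.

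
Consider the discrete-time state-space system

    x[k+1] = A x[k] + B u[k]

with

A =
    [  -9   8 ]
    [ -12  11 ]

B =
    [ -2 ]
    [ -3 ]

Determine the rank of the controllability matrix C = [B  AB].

AB = [[-6], [-9]]
Controllability matrix C = [B  AB] = [[-2, -6], [-3, -9]]
Every column of C is a scalar multiple of column 1 = [-2, -3] (multipliers 1, 3), so the columns span a one-dimensional space.
C ≠ 0, hence rank(C) = 1.
rank(C) = 1 < n = 2, so the pair (A, B) is not completely controllable.

1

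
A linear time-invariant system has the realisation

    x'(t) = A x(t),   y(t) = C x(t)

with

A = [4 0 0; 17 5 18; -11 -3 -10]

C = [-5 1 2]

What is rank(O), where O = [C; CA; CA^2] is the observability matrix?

CA = [[-25, -1, -2]]
CA^2 = [[-95, 1, 2]]
Observability matrix O = [C; CA; CA^2] = [[-5, 1, 2], [-25, -1, -2], [-95, 1, 2]]
The columns c1, c2, c3 of O are linearly dependent: -2·c2 + c3 = 0 (check each entry), so rank(O) ≤ 2.
The 2×2 minor from rows 1, 2, columns 1, 2 is (-5)·(-1) - 1·(-25) = 5 - (-25) = 30 ≠ 0, so rank(O) = 2.
rank(O) = 2 < n = 3, so the pair (A, C) is not completely observable.

2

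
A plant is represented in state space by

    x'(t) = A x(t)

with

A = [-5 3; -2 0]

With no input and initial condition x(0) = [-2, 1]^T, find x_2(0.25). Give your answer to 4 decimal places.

det(sI - A) = s^2 - (tr A)s + det A, with tr A = (-5) + 0 = -5 and det A = (-5)·0 - 3·(-2) = 0 - (-6) = 6.
So p(s) = det(sI - A) = s^2 + 5s + 6.
Factor s^2 + 5s + 6: two numbers with sum -5 and product 6 are -2 and -3, so s^2 + 5s + 6 = (s + 2)(s + 3).
Hence p(s) = (s + 2) (s + 3), with roots -3, -2.
The eigenvalues -3, -2 are distinct and real, so A is diagonalisable and x(t) = e^{At} x(0) = V diag(e^{λ_i t}) V^{-1} x(0), where the columns of V are the eigenvectors.
λ = -3: A - (-3)I = [[-2, 3], [-2, 3]]. Row 1 gives (-2)·v1 + 3·v2 = 0, so take v_1 = [3, 2]^T.
λ = -2: A - (-2)I = [[-3, 3], [-2, 2]]. Row 1 gives (-3)·v1 + 3·v2 = 0, so take v_2 = [1, 1]^T.
V = [v_1 v_2] = [[3, 1], [2, 1]] has det V = 1, so V^{-1} = adj(V)/det V = [[1, -1], [-2, 3]].
Modal coordinates z(0) = V^{-1} x(0): 1·(-2) + (-1)·1 = -3; (-2)·(-2) + 3·1 = 7; so z(0) = [-3, 7]^T.
x_2(t) = Σ_i (v_i)_2 · z_i(0) · e^{λ_i t} (row 2 of V times the modal terms).
x_2(0.25) = 2·(-3)·e^{-3·0.25} + 1·7·e^{-2·0.25} = (-6)·0.472367 + 7·0.606531 = 1.4115.

1.4115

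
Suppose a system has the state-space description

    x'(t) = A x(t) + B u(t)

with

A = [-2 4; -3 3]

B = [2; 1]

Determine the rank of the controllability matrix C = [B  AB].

2

AB = [[0], [-3]]
Controllability matrix C = [B  AB] = [[2, 0], [1, -3]]
det(C) = 2·(-3) - 0·1 = -6 - 0 = -6 ≠ 0, so rank(C) = 2.
rank(C) = 2 = n, so the pair (A, B) is completely controllable.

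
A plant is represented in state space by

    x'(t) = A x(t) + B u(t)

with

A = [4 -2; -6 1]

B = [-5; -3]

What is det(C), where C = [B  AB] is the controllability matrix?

-177

AB = [[-14], [27]]
Controllability matrix C = [B  AB] = [[-5, -14], [-3, 27]]
det(C) = (-5)·27 - (-14)·(-3) = -135 - 42 = -177
Since det(C) ≠ 0, rank(C) = 2 and the system is completely controllable.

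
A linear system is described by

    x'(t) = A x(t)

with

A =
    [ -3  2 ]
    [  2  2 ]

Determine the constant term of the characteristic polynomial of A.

For a 2×2 matrix, det(sI - A) = s^2 - (tr A)s + det A.
tr A = -1, det A = -10.
So p(s) = s^2 + s - 10.
The constant term is -10.

-10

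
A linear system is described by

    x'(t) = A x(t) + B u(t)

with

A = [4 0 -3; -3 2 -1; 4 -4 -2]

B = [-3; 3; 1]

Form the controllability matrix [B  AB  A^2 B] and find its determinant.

-11055

AB = [[-15], [14], [-26]]
A^2B = [[18], [99], [-64]]
Controllability matrix C = [B  AB  A^2B] = [[-3, -15, 18], [3, 14, 99], [1, -26, -64]]
Expanding along the first row, det(C) = (-3)·(14·(-64) - 99·(-26)) - (-15)·(3·(-64) - 99·1) + 18·(3·(-26) - 14·1) = (-3)·1678 - (-15)·(-291) + 18·(-92) = -11055
Since det(C) ≠ 0, rank(C) = 3 and the system is completely controllable.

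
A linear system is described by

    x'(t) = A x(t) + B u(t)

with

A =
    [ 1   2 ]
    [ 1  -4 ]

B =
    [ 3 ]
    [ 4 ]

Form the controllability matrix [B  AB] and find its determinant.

AB = [[11], [-13]]
Controllability matrix C = [B  AB] = [[3, 11], [4, -13]]
det(C) = 3·(-13) - 11·4 = -39 - 44 = -83
Since det(C) ≠ 0, rank(C) = 2 and the system is completely controllable.

-83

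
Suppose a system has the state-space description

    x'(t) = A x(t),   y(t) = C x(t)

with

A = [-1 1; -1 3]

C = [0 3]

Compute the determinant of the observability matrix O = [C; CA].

9

CA = [[-3, 9]]
Observability matrix O = [C; CA] = [[0, 3], [-3, 9]]
det(O) = 0·9 - 3·(-3) = 0 - (-9) = 9
Since det(O) ≠ 0, rank(O) = 2 and the system is completely observable.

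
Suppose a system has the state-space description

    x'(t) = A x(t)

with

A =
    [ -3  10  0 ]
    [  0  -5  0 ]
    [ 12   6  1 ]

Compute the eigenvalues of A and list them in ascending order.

det(sI - A) = s^3 - (tr A)s^2 + (M11 + M22 + M33)s - det A, where Mii is the 2×2 principal minor of A obtained by deleting row i and column i.
tr A = (-3) + (-5) + 1 = -7; M11 = (-5)·1 - 0·6 = -5 - 0 = -5; M22 = (-3)·1 - 0·12 = -3 - 0 = -3; M33 = (-3)·(-5) - 10·0 = 15 - 0 = 15; sum of minors = 7.
det A = (-3)·((-5)·1 - 0·6) - 10·(0·1 - 0·12) + 0·(0·6 - (-5)·12) = (-3)·(-5) - 10·0 + 0·60 = 15.
So p(s) = det(sI - A) = s^3 + 7s^2 + 7s - 15.
Rational-root test: any integer root divides -15. Testing small divisors, s = 1 works: p(1) = 1 + 7 + 7 + (-15) = 0, so (s - 1) is a factor.
Dividing, p(s) = (s - 1)(s^2 + 8s + 15).
Factor s^2 + 8s + 15: two numbers with sum -8 and product 15 are -3 and -5, so s^2 + 8s + 15 = (s + 3)(s + 5).
Hence p(s) = (s - 1) (s + 3) (s + 5), with roots -5, -3, 1.
At least one eigenvalue has non-negative real part, so the system is not asymptotically stable.

-5, -3, 1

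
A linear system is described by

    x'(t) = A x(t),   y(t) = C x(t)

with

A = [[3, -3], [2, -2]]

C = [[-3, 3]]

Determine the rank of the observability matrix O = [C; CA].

CA = [[-3, 3]]
Observability matrix O = [C; CA] = [[-3, 3], [-3, 3]]
Every row of O is a scalar multiple of row 1 = [-3, 3] (multipliers 1, 1), so the rows span a one-dimensional space.
O ≠ 0, hence rank(O) = 1.
rank(O) = 1 < n = 2, so the pair (A, C) is not completely observable.

1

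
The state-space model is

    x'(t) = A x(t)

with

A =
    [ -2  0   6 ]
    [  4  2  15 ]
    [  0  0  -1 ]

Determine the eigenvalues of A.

-2, -1, 2

det(sI - A) = s^3 - (tr A)s^2 + (M11 + M22 + M33)s - det A, where Mii is the 2×2 principal minor of A obtained by deleting row i and column i.
tr A = (-2) + 2 + (-1) = -1; M11 = 2·(-1) - 15·0 = -2 - 0 = -2; M22 = (-2)·(-1) - 6·0 = 2 - 0 = 2; M33 = (-2)·2 - 0·4 = -4 - 0 = -4; sum of minors = -4.
det A = (-2)·(2·(-1) - 15·0) - 0·(4·(-1) - 15·0) + 6·(4·0 - 2·0) = (-2)·(-2) - 0·(-4) + 6·0 = 4.
So p(s) = det(sI - A) = s^3 + s^2 - 4s - 4.
Rational-root test: any integer root divides -4. Testing small divisors, s = -1 works: p(-1) = -1 + 1 + 4 + (-4) = 0, so (s + 1) is a factor.
Dividing, p(s) = (s + 1)(s^2 - 4).
Factor s^2 - 4: two numbers with sum 0 and product -4 are 2 and -2, so s^2 - 4 = (s - 2)(s + 2).
Hence p(s) = (s - 2) (s + 1) (s + 2), with roots -2, -1, 2.
At least one eigenvalue has non-negative real part, so the system is not asymptotically stable.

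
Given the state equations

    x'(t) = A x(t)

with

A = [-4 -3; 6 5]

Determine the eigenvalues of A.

det(sI - A) = s^2 - (tr A)s + det A, with tr A = (-4) + 5 = 1 and det A = (-4)·5 - (-3)·6 = -20 - (-18) = -2.
So p(s) = det(sI - A) = s^2 - s - 2.
Factor s^2 - s - 2: two numbers with sum 1 and product -2 are 2 and -1, so s^2 - s - 2 = (s - 2)(s + 1).
Hence p(s) = (s - 2) (s + 1), with roots -1, 2.
At least one eigenvalue has non-negative real part, so the system is not asymptotically stable.

-1, 2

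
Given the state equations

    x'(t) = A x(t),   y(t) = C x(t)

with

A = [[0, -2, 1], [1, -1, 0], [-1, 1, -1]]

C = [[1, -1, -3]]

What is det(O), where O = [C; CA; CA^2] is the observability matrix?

CA = [[2, -4, 4]]
CA^2 = [[-8, 4, -2]]
Observability matrix O = [C; CA; CA^2] = [[1, -1, -3], [2, -4, 4], [-8, 4, -2]]
Expanding along the first row, det(O) = 1·((-4)·(-2) - 4·4) - (-1)·(2·(-2) - 4·(-8)) + (-3)·(2·4 - (-4)·(-8)) = 1·(-8) - (-1)·28 + (-3)·(-24) = 92
Since det(O) ≠ 0, rank(O) = 3 and the system is completely observable.

92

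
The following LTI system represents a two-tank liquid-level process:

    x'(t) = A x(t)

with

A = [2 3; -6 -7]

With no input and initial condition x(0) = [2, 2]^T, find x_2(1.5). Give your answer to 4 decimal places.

-1.3190

det(sI - A) = s^2 - (tr A)s + det A, with tr A = 2 + (-7) = -5 and det A = 2·(-7) - 3·(-6) = -14 - (-18) = 4.
So p(s) = det(sI - A) = s^2 + 5s + 4.
Factor s^2 + 5s + 4: two numbers with sum -5 and product 4 are -1 and -4, so s^2 + 5s + 4 = (s + 1)(s + 4).
Hence p(s) = (s + 1) (s + 4), with roots -4, -1.
The eigenvalues -4, -1 are distinct and real, so A is diagonalisable and x(t) = e^{At} x(0) = V diag(e^{λ_i t}) V^{-1} x(0), where the columns of V are the eigenvectors.
λ = -4: A - (-4)I = [[6, 3], [-6, -3]]. Row 1 gives 6·v1 + 3·v2 = 0, so take v_1 = [-1, 2]^T.
λ = -1: A - (-1)I = [[3, 3], [-6, -6]]. Row 1 gives 3·v1 + 3·v2 = 0, so take v_2 = [1, -1]^T.
V = [v_1 v_2] = [[-1, 1], [2, -1]] has det V = -1, so V^{-1} = adj(V)/det V = [[1, 1], [2, 1]].
Modal coordinates z(0) = V^{-1} x(0): 1·2 + 1·2 = 4; 2·2 + 1·2 = 6; so z(0) = [4, 6]^T.
x_2(t) = Σ_i (v_i)_2 · z_i(0) · e^{λ_i t} (row 2 of V times the modal terms).
x_2(1.5) = 2·4·e^{-4·1.5} + (-1)·6·e^{-1·1.5} = 8·0.00247875 + (-6)·0.22313016 = -1.3190.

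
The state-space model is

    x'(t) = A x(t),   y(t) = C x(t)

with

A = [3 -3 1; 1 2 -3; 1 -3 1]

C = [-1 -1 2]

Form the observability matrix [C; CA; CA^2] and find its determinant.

CA = [[-2, -5, 4]]
CA^2 = [[-7, -16, 17]]
Observability matrix O = [C; CA; CA^2] = [[-1, -1, 2], [-2, -5, 4], [-7, -16, 17]]
Expanding along the first row, det(O) = (-1)·((-5)·17 - 4·(-16)) - (-1)·((-2)·17 - 4·(-7)) + 2·((-2)·(-16) - (-5)·(-7)) = (-1)·(-21) - (-1)·(-6) + 2·(-3) = 9
Since det(O) ≠ 0, rank(O) = 3 and the system is completely observable.

9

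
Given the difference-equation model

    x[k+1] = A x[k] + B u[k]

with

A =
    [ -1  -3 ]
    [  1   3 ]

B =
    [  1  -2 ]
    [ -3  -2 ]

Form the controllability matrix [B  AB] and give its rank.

2

AB = [[8, 8], [-8, -8]]
Controllability matrix C = [B  AB] = [[1, -2, 8, 8], [-3, -2, -8, -8]]
Take the 2×2 submatrix of C formed by columns 1, 2: [[1, -2], [-3, -2]]. Its determinant is 1·(-2) - (-2)·(-3) = -2 - 6 = -8 ≠ 0.
So rank(C) ≥ 2; since C has 2 rows, rank(C) = 2.
rank(C) = 2 = n, so the pair (A, B) is completely controllable.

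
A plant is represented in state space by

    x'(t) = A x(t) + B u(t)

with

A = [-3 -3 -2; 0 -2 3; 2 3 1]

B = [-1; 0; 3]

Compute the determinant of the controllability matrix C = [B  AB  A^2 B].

AB = [[-3], [9], [1]]
A^2B = [[-20], [-15], [22]]
Controllability matrix C = [B  AB  A^2B] = [[-1, -3, -20], [0, 9, -15], [3, 1, 22]]
Expanding along the first row, det(C) = (-1)·(9·22 - (-15)·1) - (-3)·(0·22 - (-15)·3) + (-20)·(0·1 - 9·3) = (-1)·213 - (-3)·45 + (-20)·(-27) = 462
Since det(C) ≠ 0, rank(C) = 3 and the system is completely controllable.

462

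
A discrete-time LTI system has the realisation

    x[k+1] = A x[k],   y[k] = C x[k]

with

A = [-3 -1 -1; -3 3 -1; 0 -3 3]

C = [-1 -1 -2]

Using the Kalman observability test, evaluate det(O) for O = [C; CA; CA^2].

-692

CA = [[6, 4, -4]]
CA^2 = [[-30, 18, -22]]
Observability matrix O = [C; CA; CA^2] = [[-1, -1, -2], [6, 4, -4], [-30, 18, -22]]
Expanding along the first row, det(O) = (-1)·(4·(-22) - (-4)·18) - (-1)·(6·(-22) - (-4)·(-30)) + (-2)·(6·18 - 4·(-30)) = (-1)·(-16) - (-1)·(-252) + (-2)·228 = -692
Since det(O) ≠ 0, rank(O) = 3 and the system is completely observable.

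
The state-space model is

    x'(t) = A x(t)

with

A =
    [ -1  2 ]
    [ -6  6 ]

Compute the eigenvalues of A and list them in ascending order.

det(sI - A) = s^2 - (tr A)s + det A, with tr A = (-1) + 6 = 5 and det A = (-1)·6 - 2·(-6) = -6 - (-12) = 6.
So p(s) = det(sI - A) = s^2 - 5s + 6.
Factor s^2 - 5s + 6: two numbers with sum 5 and product 6 are 3 and 2, so s^2 - 5s + 6 = (s - 3)(s - 2).
Hence p(s) = (s - 3) (s - 2), with roots 2, 3.
At least one eigenvalue has non-negative real part, so the system is not asymptotically stable.

2, 3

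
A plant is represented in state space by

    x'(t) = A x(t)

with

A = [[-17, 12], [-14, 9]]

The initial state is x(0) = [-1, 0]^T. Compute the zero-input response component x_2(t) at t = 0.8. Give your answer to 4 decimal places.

det(sI - A) = s^2 - (tr A)s + det A, with tr A = (-17) + 9 = -8 and det A = (-17)·9 - 12·(-14) = -153 - (-168) = 15.
So p(s) = det(sI - A) = s^2 + 8s + 15.
Factor s^2 + 8s + 15: two numbers with sum -8 and product 15 are -3 and -5, so s^2 + 8s + 15 = (s + 3)(s + 5).
Hence p(s) = (s + 3) (s + 5), with roots -5, -3.
The eigenvalues -5, -3 are distinct and real, so A is diagonalisable and x(t) = e^{At} x(0) = V diag(e^{λ_i t}) V^{-1} x(0), where the columns of V are the eigenvectors.
λ = -5: A - (-5)I = [[-12, 12], [-14, 14]]. Row 1 gives (-12)·v1 + 12·v2 = 0, so take v_1 = [-1, -1]^T.
λ = -3: A - (-3)I = [[-14, 12], [-14, 12]]. Row 1 gives (-14)·v1 + 12·v2 = 0, so take v_2 = [-6, -7]^T.
V = [v_1 v_2] = [[-1, -6], [-1, -7]] has det V = 1, so V^{-1} = adj(V)/det V = [[-7, 6], [1, -1]].
Modal coordinates z(0) = V^{-1} x(0): (-7)·(-1) + 6·0 = 7; 1·(-1) + (-1)·0 = -1; so z(0) = [7, -1]^T.
x_2(t) = Σ_i (v_i)_2 · z_i(0) · e^{λ_i t} (row 2 of V times the modal terms).
x_2(0.8) = (-1)·7·e^{-5·0.8} + (-7)·(-1)·e^{-3·0.8} = (-7)·0.018316 + 7·0.090718 = 0.5068.

0.5068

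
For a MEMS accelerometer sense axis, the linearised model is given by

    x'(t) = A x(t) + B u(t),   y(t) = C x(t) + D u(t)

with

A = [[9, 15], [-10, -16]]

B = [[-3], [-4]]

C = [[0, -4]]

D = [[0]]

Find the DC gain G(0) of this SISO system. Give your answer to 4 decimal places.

-44.0000

G(0) = C(-A)^{-1}B + D = -C A^{-1} B + D.
det A = 6, so A^{-1} = (1/6)·adj(A) = [[-8/3, -5/2], [5/3, 3/2]]
A^{-1} B = [18, -11]^T
C A^{-1} B = 44
G(0) = D - C A^{-1} B = 0 - (44) = -44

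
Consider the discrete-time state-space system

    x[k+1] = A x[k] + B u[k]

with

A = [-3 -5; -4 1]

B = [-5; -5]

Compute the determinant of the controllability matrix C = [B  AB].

125

AB = [[40], [15]]
Controllability matrix C = [B  AB] = [[-5, 40], [-5, 15]]
det(C) = (-5)·15 - 40·(-5) = -75 - (-200) = 125
Since det(C) ≠ 0, rank(C) = 2 and the system is completely controllable.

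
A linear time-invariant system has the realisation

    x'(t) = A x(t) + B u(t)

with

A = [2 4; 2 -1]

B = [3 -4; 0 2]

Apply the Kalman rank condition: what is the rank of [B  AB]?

AB = [[6, 0], [6, -10]]
Controllability matrix C = [B  AB] = [[3, -4, 6, 0], [0, 2, 6, -10]]
Take the 2×2 submatrix of C formed by columns 1, 2: [[3, -4], [0, 2]]. Its determinant is 3·2 - (-4)·0 = 6 - 0 = 6 ≠ 0.
So rank(C) ≥ 2; since C has 2 rows, rank(C) = 2.
rank(C) = 2 = n, so the pair (A, B) is completely controllable.

2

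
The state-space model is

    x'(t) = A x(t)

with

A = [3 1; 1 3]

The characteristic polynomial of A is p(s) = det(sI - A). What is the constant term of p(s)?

For a 2×2 matrix, det(sI - A) = s^2 - (tr A)s + det A.
tr A = 6, det A = 8.
So p(s) = s^2 - 6s + 8.
The constant term is 8.

8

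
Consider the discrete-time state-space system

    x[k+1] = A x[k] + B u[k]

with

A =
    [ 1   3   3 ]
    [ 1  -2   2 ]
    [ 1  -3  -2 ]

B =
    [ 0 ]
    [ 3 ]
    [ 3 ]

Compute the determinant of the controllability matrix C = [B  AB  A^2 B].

AB = [[18], [0], [-15]]
A^2B = [[-27], [-12], [48]]
Controllability matrix C = [B  AB  A^2B] = [[0, 18, -27], [3, 0, -12], [3, -15, 48]]
Expanding along the first row, det(C) = 0·(0·48 - (-12)·(-15)) - 18·(3·48 - (-12)·3) + (-27)·(3·(-15) - 0·3) = 0·(-180) - 18·180 + (-27)·(-45) = -2025
Since det(C) ≠ 0, rank(C) = 3 and the system is completely controllable.

-2025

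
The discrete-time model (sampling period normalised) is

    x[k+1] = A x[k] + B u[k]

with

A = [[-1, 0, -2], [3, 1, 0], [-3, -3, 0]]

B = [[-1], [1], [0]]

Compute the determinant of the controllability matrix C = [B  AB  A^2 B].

AB = [[1], [-2], [0]]
A^2B = [[-1], [1], [3]]
Controllability matrix C = [B  AB  A^2B] = [[-1, 1, -1], [1, -2, 1], [0, 0, 3]]
Expanding along the first row, det(C) = (-1)·((-2)·3 - 1·0) - 1·(1·3 - 1·0) + (-1)·(1·0 - (-2)·0) = (-1)·(-6) - 1·3 + (-1)·0 = 3
Since det(C) ≠ 0, rank(C) = 3 and the system is completely controllable.

3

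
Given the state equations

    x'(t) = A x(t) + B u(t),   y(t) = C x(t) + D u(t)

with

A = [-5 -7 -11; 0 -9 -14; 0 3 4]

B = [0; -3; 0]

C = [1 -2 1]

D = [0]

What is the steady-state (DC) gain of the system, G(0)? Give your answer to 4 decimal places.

-5.0000

G(0) = C(-A)^{-1}B + D = -C A^{-1} B + D.
det A = -30, so A^{-1} = (1/-30)·adj(A) = [[-1/5, 1/6, 1/30], [0, 2/3, 7/3], [0, -1/2, -3/2]]
A^{-1} B = [-1/2, -2, 3/2]^T
C A^{-1} B = 5
G(0) = D - C A^{-1} B = 0 - (5) = -5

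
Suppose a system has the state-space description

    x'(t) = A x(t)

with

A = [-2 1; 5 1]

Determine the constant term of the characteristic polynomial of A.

-7

For a 2×2 matrix, det(sI - A) = s^2 - (tr A)s + det A.
tr A = -1, det A = -7.
So p(s) = s^2 + s - 7.
The constant term is -7.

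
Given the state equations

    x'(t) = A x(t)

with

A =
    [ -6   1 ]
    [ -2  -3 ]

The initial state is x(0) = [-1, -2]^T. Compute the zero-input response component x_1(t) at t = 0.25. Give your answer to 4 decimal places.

-0.3679

det(sI - A) = s^2 - (tr A)s + det A, with tr A = (-6) + (-3) = -9 and det A = (-6)·(-3) - 1·(-2) = 18 - (-2) = 20.
So p(s) = det(sI - A) = s^2 + 9s + 20.
Factor s^2 + 9s + 20: two numbers with sum -9 and product 20 are -4 and -5, so s^2 + 9s + 20 = (s + 4)(s + 5).
Hence p(s) = (s + 4) (s + 5), with roots -5, -4.
The eigenvalues -5, -4 are distinct and real, so A is diagonalisable and x(t) = e^{At} x(0) = V diag(e^{λ_i t}) V^{-1} x(0), where the columns of V are the eigenvectors.
λ = -5: A - (-5)I = [[-1, 1], [-2, 2]]. Row 1 gives (-1)·v1 + 1·v2 = 0, so take v_1 = [-1, -1]^T.
λ = -4: A - (-4)I = [[-2, 1], [-2, 1]]. Row 1 gives (-2)·v1 + 1·v2 = 0, so take v_2 = [-1, -2]^T.
V = [v_1 v_2] = [[-1, -1], [-1, -2]] has det V = 1, so V^{-1} = adj(V)/det V = [[-2, 1], [1, -1]].
Modal coordinates z(0) = V^{-1} x(0): (-2)·(-1) + 1·(-2) = 0; 1·(-1) + (-1)·(-2) = 1; so z(0) = [0, 1]^T.
x_1(t) = Σ_i (v_i)_1 · z_i(0) · e^{λ_i t} (row 1 of V times the modal terms).
x_1(0.25) = (-1)·0·e^{-5·0.25} + (-1)·1·e^{-4·0.25} = 0·0.286505 + (-1)·0.367879 = -0.3679.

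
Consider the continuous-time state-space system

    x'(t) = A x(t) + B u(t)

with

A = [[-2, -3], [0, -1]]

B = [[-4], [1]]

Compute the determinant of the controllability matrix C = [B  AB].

AB = [[5], [-1]]
Controllability matrix C = [B  AB] = [[-4, 5], [1, -1]]
det(C) = (-4)·(-1) - 5·1 = 4 - 5 = -1
Since det(C) ≠ 0, rank(C) = 2 and the system is completely controllable.

-1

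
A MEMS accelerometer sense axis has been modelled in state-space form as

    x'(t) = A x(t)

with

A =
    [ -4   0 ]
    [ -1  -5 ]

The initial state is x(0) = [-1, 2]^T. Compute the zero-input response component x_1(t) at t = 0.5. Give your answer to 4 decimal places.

-0.1353

det(sI - A) = s^2 - (tr A)s + det A, with tr A = (-4) + (-5) = -9 and det A = (-4)·(-5) - 0·(-1) = 20 - 0 = 20.
So p(s) = det(sI - A) = s^2 + 9s + 20.
Factor s^2 + 9s + 20: two numbers with sum -9 and product 20 are -4 and -5, so s^2 + 9s + 20 = (s + 4)(s + 5).
Hence p(s) = (s + 4) (s + 5), with roots -5, -4.
The eigenvalues -5, -4 are distinct and real, so A is diagonalisable and x(t) = e^{At} x(0) = V diag(e^{λ_i t}) V^{-1} x(0), where the columns of V are the eigenvectors.
λ = -5: A - (-5)I = [[1, 0], [-1, 0]]. Row 1 gives 1·v1 + 0·v2 = 0, so take v_1 = [0, -1]^T.
λ = -4: A - (-4)I = [[0, 0], [-1, -1]]. Row 2 gives (-1)·v1 + (-1)·v2 = 0, so take v_2 = [1, -1]^T.
V = [v_1 v_2] = [[0, 1], [-1, -1]] has det V = 1, so V^{-1} = adj(V)/det V = [[-1, -1], [1, 0]].
Modal coordinates z(0) = V^{-1} x(0): (-1)·(-1) + (-1)·2 = -1; 1·(-1) + 0·2 = -1; so z(0) = [-1, -1]^T.
x_1(t) = Σ_i (v_i)_1 · z_i(0) · e^{λ_i t} (row 1 of V times the modal terms).
x_1(0.5) = 0·(-1)·e^{-5·0.5} + 1·(-1)·e^{-4·0.5} = 0·0.082085 + (-1)·0.135335 = -0.1353.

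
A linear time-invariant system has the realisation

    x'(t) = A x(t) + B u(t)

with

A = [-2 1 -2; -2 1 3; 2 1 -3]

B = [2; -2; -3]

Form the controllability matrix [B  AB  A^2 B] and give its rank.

AB = [[0], [-15], [11]]
A^2B = [[-37], [18], [-48]]
Controllability matrix C = [B  AB  A^2B] = [[2, 0, -37], [-2, -15, 18], [-3, 11, -48]]
det(C) = 2·((-15)·(-48) - 18·11) - 0·((-2)·(-48) - 18·(-3)) + (-37)·((-2)·11 - (-15)·(-3)) = 2·522 - 0·150 + (-37)·(-67) = 3523 ≠ 0, so rank(C) = 3.
rank(C) = 3 = n, so the pair (A, B) is completely controllable.

3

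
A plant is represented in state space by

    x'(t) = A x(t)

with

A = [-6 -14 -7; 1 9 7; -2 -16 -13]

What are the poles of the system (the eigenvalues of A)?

det(sI - A) = s^3 - (tr A)s^2 + (M11 + M22 + M33)s - det A, where Mii is the 2×2 principal minor of A obtained by deleting row i and column i.
tr A = (-6) + 9 + (-13) = -10; M11 = 9·(-13) - 7·(-16) = -117 - (-112) = -5; M22 = (-6)·(-13) - (-7)·(-2) = 78 - 14 = 64; M33 = (-6)·9 - (-14)·1 = -54 - (-14) = -40; sum of minors = 19.
det A = (-6)·(9·(-13) - 7·(-16)) - (-14)·(1·(-13) - 7·(-2)) + (-7)·(1·(-16) - 9·(-2)) = (-6)·(-5) - (-14)·1 + (-7)·2 = 30.
So p(s) = det(sI - A) = s^3 + 10s^2 + 19s - 30.
Rational-root test: any integer root divides -30. Testing small divisors, s = 1 works: p(1) = 1 + 10 + 19 + (-30) = 0, so (s - 1) is a factor.
Dividing, p(s) = (s - 1)(s^2 + 11s + 30).
Factor s^2 + 11s + 30: two numbers with sum -11 and product 30 are -5 and -6, so s^2 + 11s + 30 = (s + 5)(s + 6).
Hence p(s) = (s - 1) (s + 5) (s + 6), with roots -6, -5, 1.
At least one eigenvalue has non-negative real part, so the system is not asymptotically stable.

-6, -5, 1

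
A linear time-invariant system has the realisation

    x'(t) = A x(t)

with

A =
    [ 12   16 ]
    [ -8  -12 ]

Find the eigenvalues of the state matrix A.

-4, 4

det(sI - A) = s^2 - (tr A)s + det A, with tr A = 12 + (-12) = 0 and det A = 12·(-12) - 16·(-8) = -144 - (-128) = -16.
So p(s) = det(sI - A) = s^2 - 16.
Factor s^2 - 16: two numbers with sum 0 and product -16 are 4 and -4, so s^2 - 16 = (s - 4)(s + 4).
Hence p(s) = (s - 4) (s + 4), with roots -4, 4.
At least one eigenvalue has non-negative real part, so the system is not asymptotically stable.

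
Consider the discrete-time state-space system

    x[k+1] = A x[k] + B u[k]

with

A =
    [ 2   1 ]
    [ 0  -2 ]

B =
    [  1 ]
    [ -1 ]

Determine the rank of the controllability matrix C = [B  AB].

2

AB = [[1], [2]]
Controllability matrix C = [B  AB] = [[1, 1], [-1, 2]]
det(C) = 1·2 - 1·(-1) = 2 - (-1) = 3 ≠ 0, so rank(C) = 2.
rank(C) = 2 = n, so the pair (A, B) is completely controllable.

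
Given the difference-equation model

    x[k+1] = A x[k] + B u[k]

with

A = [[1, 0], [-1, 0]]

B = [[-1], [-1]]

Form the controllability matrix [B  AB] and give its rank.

2

AB = [[-1], [1]]
Controllability matrix C = [B  AB] = [[-1, -1], [-1, 1]]
det(C) = (-1)·1 - (-1)·(-1) = -1 - 1 = -2 ≠ 0, so rank(C) = 2.
rank(C) = 2 = n, so the pair (A, B) is completely controllable.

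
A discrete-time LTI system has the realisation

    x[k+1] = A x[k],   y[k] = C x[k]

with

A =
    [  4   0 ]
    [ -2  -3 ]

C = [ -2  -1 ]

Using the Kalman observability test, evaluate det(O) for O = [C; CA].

-12

CA = [[-6, 3]]
Observability matrix O = [C; CA] = [[-2, -1], [-6, 3]]
det(O) = (-2)·3 - (-1)·(-6) = -6 - 6 = -12
Since det(O) ≠ 0, rank(O) = 2 and the system is completely observable.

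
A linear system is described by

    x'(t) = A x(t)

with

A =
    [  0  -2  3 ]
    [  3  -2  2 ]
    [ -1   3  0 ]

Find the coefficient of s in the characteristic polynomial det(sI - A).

3

Expand det(sI - A) for the 3×3 matrix.
p(s) = s^3 + 2s^2 + 3s - 25.
(Check: constant term = det(-A) = (-1)^3 det A = -25; coefficient of s^2 = -tr A = 2.)
The coefficient of s is 3.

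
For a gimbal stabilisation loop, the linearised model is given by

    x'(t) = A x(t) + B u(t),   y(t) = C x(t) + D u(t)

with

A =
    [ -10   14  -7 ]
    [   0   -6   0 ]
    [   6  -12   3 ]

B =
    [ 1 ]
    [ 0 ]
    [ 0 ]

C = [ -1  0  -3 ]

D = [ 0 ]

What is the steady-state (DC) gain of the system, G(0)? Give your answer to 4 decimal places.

G(0) = C(-A)^{-1}B + D = -C A^{-1} B + D.
det A = -72, so A^{-1} = (1/-72)·adj(A) = [[1/4, -7/12, 7/12], [0, -1/6, 0], [-1/2, 1/2, -5/6]]
A^{-1} B = [1/4, 0, -1/2]^T
C A^{-1} B = 5/4
G(0) = D - C A^{-1} B = 0 - (5/4) = -5/4 ≈ -1.2500

-1.2500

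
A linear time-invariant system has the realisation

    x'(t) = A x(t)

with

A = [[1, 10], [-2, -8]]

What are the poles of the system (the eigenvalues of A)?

det(sI - A) = s^2 - (tr A)s + det A, with tr A = 1 + (-8) = -7 and det A = 1·(-8) - 10·(-2) = -8 - (-20) = 12.
So p(s) = det(sI - A) = s^2 + 7s + 12.
Factor s^2 + 7s + 12: two numbers with sum -7 and product 12 are -3 and -4, so s^2 + 7s + 12 = (s + 3)(s + 4).
Hence p(s) = (s + 3) (s + 4), with roots -4, -3.
All eigenvalues have negative real part, so the system is asymptotically stable.

-4, -3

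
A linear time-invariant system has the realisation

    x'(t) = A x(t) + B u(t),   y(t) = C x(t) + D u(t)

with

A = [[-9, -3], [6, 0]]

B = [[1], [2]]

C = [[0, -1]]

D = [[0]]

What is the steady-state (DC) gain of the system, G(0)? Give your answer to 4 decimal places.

-1.3333

G(0) = C(-A)^{-1}B + D = -C A^{-1} B + D.
det A = 18, so A^{-1} = (1/18)·adj(A) = [[0, 1/6], [-1/3, -1/2]]
A^{-1} B = [1/3, -4/3]^T
C A^{-1} B = 4/3
G(0) = D - C A^{-1} B = 0 - (4/3) = -4/3 ≈ -1.3333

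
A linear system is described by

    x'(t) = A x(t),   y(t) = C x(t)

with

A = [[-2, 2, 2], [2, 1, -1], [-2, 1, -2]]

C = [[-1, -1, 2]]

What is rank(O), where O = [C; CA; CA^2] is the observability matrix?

3

CA = [[-4, -1, -5]]
CA^2 = [[16, -14, 3]]
Observability matrix O = [C; CA; CA^2] = [[-1, -1, 2], [-4, -1, -5], [16, -14, 3]]
det(O) = (-1)·((-1)·3 - (-5)·(-14)) - (-1)·((-4)·3 - (-5)·16) + 2·((-4)·(-14) - (-1)·16) = (-1)·(-73) - (-1)·68 + 2·72 = 285 ≠ 0, so rank(O) = 3.
rank(O) = 3 = n, so the pair (A, C) is completely observable.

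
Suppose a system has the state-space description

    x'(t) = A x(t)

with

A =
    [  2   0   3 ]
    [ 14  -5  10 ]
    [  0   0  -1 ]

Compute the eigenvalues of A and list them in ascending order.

det(sI - A) = s^3 - (tr A)s^2 + (M11 + M22 + M33)s - det A, where Mii is the 2×2 principal minor of A obtained by deleting row i and column i.
tr A = 2 + (-5) + (-1) = -4; M11 = (-5)·(-1) - 10·0 = 5 - 0 = 5; M22 = 2·(-1) - 3·0 = -2 - 0 = -2; M33 = 2·(-5) - 0·14 = -10 - 0 = -10; sum of minors = -7.
det A = 2·((-5)·(-1) - 10·0) - 0·(14·(-1) - 10·0) + 3·(14·0 - (-5)·0) = 2·5 - 0·(-14) + 3·0 = 10.
So p(s) = det(sI - A) = s^3 + 4s^2 - 7s - 10.
Rational-root test: any integer root divides -10. Testing small divisors, s = -1 works: p(-1) = -1 + 4 + 7 + (-10) = 0, so (s + 1) is a factor.
Dividing, p(s) = (s + 1)(s^2 + 3s - 10).
Factor s^2 + 3s - 10: two numbers with sum -3 and product -10 are 2 and -5, so s^2 + 3s - 10 = (s - 2)(s + 5).
Hence p(s) = (s - 2) (s + 1) (s + 5), with roots -5, -1, 2.
At least one eigenvalue has non-negative real part, so the system is not asymptotically stable.

-5, -1, 2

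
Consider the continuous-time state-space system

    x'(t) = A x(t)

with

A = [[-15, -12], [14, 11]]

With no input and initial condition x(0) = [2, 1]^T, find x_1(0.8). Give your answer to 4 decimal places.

-6.2736

det(sI - A) = s^2 - (tr A)s + det A, with tr A = (-15) + 11 = -4 and det A = (-15)·11 - (-12)·14 = -165 - (-168) = 3.
So p(s) = det(sI - A) = s^2 + 4s + 3.
Factor s^2 + 4s + 3: two numbers with sum -4 and product 3 are -1 and -3, so s^2 + 4s + 3 = (s + 1)(s + 3).
Hence p(s) = (s + 1) (s + 3), with roots -3, -1.
The eigenvalues -3, -1 are distinct and real, so A is diagonalisable and x(t) = e^{At} x(0) = V diag(e^{λ_i t}) V^{-1} x(0), where the columns of V are the eigenvectors.
λ = -3: A - (-3)I = [[-12, -12], [14, 14]]. Row 1 gives (-12)·v1 + (-12)·v2 = 0, so take v_1 = [1, -1]^T.
λ = -1: A - (-1)I = [[-14, -12], [14, 12]]. Row 1 gives (-14)·v1 + (-12)·v2 = 0, so take v_2 = [-6, 7]^T.
V = [v_1 v_2] = [[1, -6], [-1, 7]] has det V = 1, so V^{-1} = adj(V)/det V = [[7, 6], [1, 1]].
Modal coordinates z(0) = V^{-1} x(0): 7·2 + 6·1 = 20; 1·2 + 1·1 = 3; so z(0) = [20, 3]^T.
x_1(t) = Σ_i (v_i)_1 · z_i(0) · e^{λ_i t} (row 1 of V times the modal terms).
x_1(0.8) = 1·20·e^{-3·0.8} + (-6)·3·e^{-1·0.8} = 20·0.090718 + (-18)·0.449329 = -6.2736.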